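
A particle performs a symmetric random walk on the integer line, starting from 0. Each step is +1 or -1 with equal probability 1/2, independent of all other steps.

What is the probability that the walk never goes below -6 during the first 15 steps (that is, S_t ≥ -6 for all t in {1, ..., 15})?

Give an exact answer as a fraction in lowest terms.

Let f(t,s) = #length-t paths at position s with S_1..S_t all ≥ -6.
f(t,s) = f(t-1,s-1) + f(t-1,s+1) for s ≥ -6; f(t,s) = 0 for s < -6.
t=0: f(0,0)=1
t=1: f(1,-1)=1 f(1,1)=1
t=2: f(2,-2)=1 f(2,0)=2 f(2,2)=1
t=3: f(3,-3)=1 f(3,-1)=3 f(3,1)=3 f(3,3)=1
t=4: f(4,-4)=1 f(4,-2)=4 f(4,0)=6 f(4,2)=4 f(4,4)=1
t=5: f(5,-5)=1 f(5,-3)=5 f(5,-1)=10 f(5,1)=10 f(5,3)=5 f(5,5)=1
t=6: f(6,-6)=1 f(6,-4)=6 f(6,-2)=15 f(6,0)=20 f(6,2)=15 f(6,4)=6 f(6,6)=1
t=7: f(7,-5)=7 f(7,-3)=21 f(7,-1)=35 f(7,1)=35 f(7,3)=21 f(7,5)=7 f(7,7)=1
t=8: f(8,-6)=7 f(8,-4)=28 f(8,-2)=56 f(8,0)=70 f(8,2)=56 f(8,4)=28 f(8,6)=8 f(8,8)=1
t=9: f(9,-5)=35 f(9,-3)=84 f(9,-1)=126 f(9,1)=126 f(9,3)=84 f(9,5)=36 f(9,7)=9 f(9,9)=1
t=10: f(10,-6)=35 f(10,-4)=119 f(10,-2)=210 f(10,0)=252 f(10,2)=210 f(10,4)=120 f(10,6)=45 f(10,8)=10 f(10,10)=1
t=11: f(11,-5)=154 f(11,-3)=329 f(11,-1)=462 f(11,1)=462 f(11,3)=330 f(11,5)=165 f(11,7)=55 f(11,9)=11 f(11,11)=1
t=12: f(12,-6)=154 f(12,-4)=483 f(12,-2)=791 f(12,0)=924 f(12,2)=792 f(12,4)=495 f(12,6)=220 f(12,8)=66 f(12,10)=12 f(12,12)=1
t=13: f(13,-5)=637 f(13,-3)=1274 f(13,-1)=1715 f(13,1)=1716 f(13,3)=1287 f(13,5)=715 f(13,7)=286 f(13,9)=78 f(13,11)=13 f(13,13)=1
t=14: f(14,-6)=637 f(14,-4)=1911 f(14,-2)=2989 f(14,0)=3431 f(14,2)=3003 f(14,4)=2002 f(14,6)=1001 f(14,8)=364 f(14,10)=91 f(14,12)=14 f(14,14)=1
t=15: f(15,-5)=2548 f(15,-3)=4900 f(15,-1)=6420 f(15,1)=6434 f(15,3)=5005 f(15,5)=3003 f(15,7)=1365 f(15,9)=455 f(15,11)=105 f(15,13)=15 f(15,15)=1
Σ_s f(15,s) = 30251
P = 30251/32768 = 30251/32768

Answer: 30251/32768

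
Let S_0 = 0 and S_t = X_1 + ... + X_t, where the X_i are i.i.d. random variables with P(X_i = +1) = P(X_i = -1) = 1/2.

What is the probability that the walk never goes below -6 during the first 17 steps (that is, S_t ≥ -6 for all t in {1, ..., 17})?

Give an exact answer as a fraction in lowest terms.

Answer: 14807/16384

Derivation:
Let f(t,s) = #length-t paths at position s with S_1..S_t all ≥ -6.
f(t,s) = f(t-1,s-1) + f(t-1,s+1) for s ≥ -6; f(t,s) = 0 for s < -6.
t=0: f(0,0)=1
t=1: f(1,-1)=1 f(1,1)=1
t=2: f(2,-2)=1 f(2,0)=2 f(2,2)=1
t=3: f(3,-3)=1 f(3,-1)=3 f(3,1)=3 f(3,3)=1
t=4: f(4,-4)=1 f(4,-2)=4 f(4,0)=6 f(4,2)=4 f(4,4)=1
t=5: f(5,-5)=1 f(5,-3)=5 f(5,-1)=10 f(5,1)=10 f(5,3)=5 f(5,5)=1
t=6: f(6,-6)=1 f(6,-4)=6 f(6,-2)=15 f(6,0)=20 f(6,2)=15 f(6,4)=6 f(6,6)=1
t=7: f(7,-5)=7 f(7,-3)=21 f(7,-1)=35 f(7,1)=35 f(7,3)=21 f(7,5)=7 f(7,7)=1
t=8: f(8,-6)=7 f(8,-4)=28 f(8,-2)=56 f(8,0)=70 f(8,2)=56 f(8,4)=28 f(8,6)=8 f(8,8)=1
t=9: f(9,-5)=35 f(9,-3)=84 f(9,-1)=126 f(9,1)=126 f(9,3)=84 f(9,5)=36 f(9,7)=9 f(9,9)=1
t=10: f(10,-6)=35 f(10,-4)=119 f(10,-2)=210 f(10,0)=252 f(10,2)=210 f(10,4)=120 f(10,6)=45 f(10,8)=10 f(10,10)=1
t=11: f(11,-5)=154 f(11,-3)=329 f(11,-1)=462 f(11,1)=462 f(11,3)=330 f(11,5)=165 f(11,7)=55 f(11,9)=11 f(11,11)=1
t=12: f(12,-6)=154 f(12,-4)=483 f(12,-2)=791 f(12,0)=924 f(12,2)=792 f(12,4)=495 f(12,6)=220 f(12,8)=66 f(12,10)=12 f(12,12)=1
t=13: f(13,-5)=637 f(13,-3)=1274 f(13,-1)=1715 f(13,1)=1716 f(13,3)=1287 f(13,5)=715 f(13,7)=286 f(13,9)=78 f(13,11)=13 f(13,13)=1
t=14: f(14,-6)=637 f(14,-4)=1911 f(14,-2)=2989 f(14,0)=3431 f(14,2)=3003 f(14,4)=2002 f(14,6)=1001 f(14,8)=364 f(14,10)=91 f(14,12)=14 f(14,14)=1
t=15: f(15,-5)=2548 f(15,-3)=4900 f(15,-1)=6420 f(15,1)=6434 f(15,3)=5005 f(15,5)=3003 f(15,7)=1365 f(15,9)=455 f(15,11)=105 f(15,13)=15 f(15,15)=1
t=16: f(16,-6)=2548 f(16,-4)=7448 f(16,-2)=11320 f(16,0)=12854 f(16,2)=11439 f(16,4)=8008 f(16,6)=4368 f(16,8)=1820 f(16,10)=560 f(16,12)=120 f(16,14)=16 f(16,16)=1
t=17: f(17,-5)=9996 f(17,-3)=18768 f(17,-1)=24174 f(17,1)=24293 f(17,3)=19447 f(17,5)=12376 f(17,7)=6188 f(17,9)=2380 f(17,11)=680 f(17,13)=136 f(17,15)=17 f(17,17)=1
Σ_s f(17,s) = 118456
P = 118456/131072 = 14807/16384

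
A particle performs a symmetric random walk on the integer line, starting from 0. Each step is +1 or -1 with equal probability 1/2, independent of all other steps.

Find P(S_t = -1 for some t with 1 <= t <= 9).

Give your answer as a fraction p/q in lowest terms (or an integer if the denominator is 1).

Count via complement. Let g(t,s) = #length-t paths at position s with S_1..S_t all ≠ -1.
g(t,s) = g(t-1,s-1) + g(t-1,s+1) for s ≠ -1; g(t,-1) = 0.
t=0: g(0,0)=1
t=1: g(1,1)=1
t=2: g(2,0)=1 g(2,2)=1
t=3: g(3,1)=2 g(3,3)=1
t=4: g(4,0)=2 g(4,2)=3 g(4,4)=1
t=5: g(5,1)=5 g(5,3)=4 g(5,5)=1
t=6: g(6,0)=5 g(6,2)=9 g(6,4)=5 g(6,6)=1
t=7: g(7,1)=14 g(7,3)=14 g(7,5)=6 g(7,7)=1
t=8: g(8,0)=14 g(8,2)=28 g(8,4)=20 g(8,6)=7 g(8,8)=1
t=9: g(9,1)=42 g(9,3)=48 g(9,5)=27 g(9,7)=8 g(9,9)=1
Paths never hitting -1: Σ_s g(9,s) = 126
Paths hitting -1: 2^9 - 126 = 386
P = 386/512 = 193/256

Answer: 193/256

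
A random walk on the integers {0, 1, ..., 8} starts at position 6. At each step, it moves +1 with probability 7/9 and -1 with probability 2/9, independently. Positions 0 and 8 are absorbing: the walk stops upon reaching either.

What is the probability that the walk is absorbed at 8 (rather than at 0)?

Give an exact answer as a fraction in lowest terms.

Biased walk: p = 7/9, q = 2/9, r = q/p = 2/7
Gambler's ruin: P(hit 8 before 0 | start at 6) = (1 - r^a)/(1 - r^N)
r^6 = 64/117649; r^8 = 256/5764801
P = (1 - 64/117649) / (1 - 256/5764801) = 117585/117649 / 5764545/5764801 = 128037/128101

Answer: 128037/128101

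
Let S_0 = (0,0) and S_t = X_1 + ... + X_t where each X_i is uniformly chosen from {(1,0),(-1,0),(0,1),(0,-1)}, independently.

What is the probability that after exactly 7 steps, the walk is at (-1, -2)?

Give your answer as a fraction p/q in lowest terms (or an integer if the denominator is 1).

Let h be the number of horizontal steps (so 7-h are vertical). To end at (-1,-2) need (h-1)/2 right-steps and ((7-h)-2)/2 up-steps.
Sum over h with 1 ≤ h ≤ 5, h ≡ 1 (mod 2), 7-h ≡ 0 (mod 2):
h=1: C(7,1)·C(1,0)·C(6,2) = 7·1·15 = 105
h=3: C(7,3)·C(3,1)·C(4,1) = 35·3·4 = 420
h=5: C(7,5)·C(5,2)·C(2,0) = 21·10·1 = 210
Total favorable: 735
Total paths: 4^7 = 16384
P = 735/16384 = 735/16384

Answer: 735/16384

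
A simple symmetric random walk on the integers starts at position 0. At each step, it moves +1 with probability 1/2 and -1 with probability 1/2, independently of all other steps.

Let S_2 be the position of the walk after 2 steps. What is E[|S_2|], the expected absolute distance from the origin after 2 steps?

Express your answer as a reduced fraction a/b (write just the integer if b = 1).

S_2 takes values m ≡ 0 (mod 2) with |m| ≤ 2; P(S_2=m) = C(2,(2+m)/2)/2^2.
Total paths: 2^2 = 4
Distribution: P(S=-2)=1/4, P(S=0)=2/4, P(S=2)=1/4
E[|S_2|] = Σ_m |m|·P(S_2=m) = 4/4 = 1

Answer: 1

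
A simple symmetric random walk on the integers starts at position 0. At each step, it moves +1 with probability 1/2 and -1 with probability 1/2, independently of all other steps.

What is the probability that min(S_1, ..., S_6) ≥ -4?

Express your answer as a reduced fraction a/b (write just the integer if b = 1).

Answer: 31/32

Derivation:
Let f(t,s) = #length-t paths at position s with S_1..S_t all ≥ -4.
f(t,s) = f(t-1,s-1) + f(t-1,s+1) for s ≥ -4; f(t,s) = 0 for s < -4.
t=0: f(0,0)=1
t=1: f(1,-1)=1 f(1,1)=1
t=2: f(2,-2)=1 f(2,0)=2 f(2,2)=1
t=3: f(3,-3)=1 f(3,-1)=3 f(3,1)=3 f(3,3)=1
t=4: f(4,-4)=1 f(4,-2)=4 f(4,0)=6 f(4,2)=4 f(4,4)=1
t=5: f(5,-3)=5 f(5,-1)=10 f(5,1)=10 f(5,3)=5 f(5,5)=1
t=6: f(6,-4)=5 f(6,-2)=15 f(6,0)=20 f(6,2)=15 f(6,4)=6 f(6,6)=1
Σ_s f(6,s) = 62
P = 62/64 = 31/32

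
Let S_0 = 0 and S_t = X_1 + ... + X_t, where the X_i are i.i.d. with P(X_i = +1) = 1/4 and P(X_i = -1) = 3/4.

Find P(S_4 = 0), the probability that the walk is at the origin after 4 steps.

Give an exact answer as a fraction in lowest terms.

Answer: 27/128

Derivation:
To be at 0 after 4 steps: need exactly 2 steps of +1 and 2 of -1.
Number of such sequences: C(4,2) = 6
Each has probability (1/4)^2 · (3/4)^2 = 9/256
P = 6 · 9/256 = 27/128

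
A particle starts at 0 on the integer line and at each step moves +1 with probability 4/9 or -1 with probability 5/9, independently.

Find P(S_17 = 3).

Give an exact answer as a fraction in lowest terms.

To reach position 3 after 17 steps: need 10 steps of +1 and 7 steps of -1.
Number of such sequences: C(17,10) = 19448
Each has probability (4/9)^10 · (5/9)^7 = 81920000000/16677181699666569
P = 19448 · 81920000000/16677181699666569 = 1593180160000000/16677181699666569

Answer: 1593180160000000/16677181699666569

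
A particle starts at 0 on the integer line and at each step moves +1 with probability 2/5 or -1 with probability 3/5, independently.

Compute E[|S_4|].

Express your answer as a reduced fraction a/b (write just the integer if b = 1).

Answer: 1012/625

Derivation:
S_4 takes values m ≡ 0 (mod 2) with |m| ≤ 4; P(S_4=m) = C(4,(4+m)/2) · (2/5)^((4+m)/2) · (3/5)^((4-m)/2).
Distribution: P(S=-4)=81/625, P(S=-2)=216/625, P(S=0)=216/625, P(S=2)=96/625, P(S=4)=16/625
E[|S_4|] = Σ_m |m|·P(S_4=m) = 1012/625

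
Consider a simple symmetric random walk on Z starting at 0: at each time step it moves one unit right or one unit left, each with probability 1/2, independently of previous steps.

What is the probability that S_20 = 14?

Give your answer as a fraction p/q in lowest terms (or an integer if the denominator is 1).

Answer: 285/262144

Derivation:
To reach position 14 after 20 steps: need 17 steps of +1 and 3 of -1.
Favorable paths: C(20,17) = 1140
Total paths: 2^20 = 1048576
P = 1140/1048576 = 285/262144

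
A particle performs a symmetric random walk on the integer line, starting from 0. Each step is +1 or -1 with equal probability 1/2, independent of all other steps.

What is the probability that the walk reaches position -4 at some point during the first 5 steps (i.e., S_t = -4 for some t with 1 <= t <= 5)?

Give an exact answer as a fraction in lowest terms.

Answer: 1/16

Derivation:
Count via complement. Let g(t,s) = #length-t paths at position s with S_1..S_t all ≠ -4.
g(t,s) = g(t-1,s-1) + g(t-1,s+1) for s ≠ -4; g(t,-4) = 0.
t=0: g(0,0)=1
t=1: g(1,-1)=1 g(1,1)=1
t=2: g(2,-2)=1 g(2,0)=2 g(2,2)=1
t=3: g(3,-3)=1 g(3,-1)=3 g(3,1)=3 g(3,3)=1
t=4: g(4,-2)=4 g(4,0)=6 g(4,2)=4 g(4,4)=1
t=5: g(5,-3)=4 g(5,-1)=10 g(5,1)=10 g(5,3)=5 g(5,5)=1
Paths never hitting -4: Σ_s g(5,s) = 30
Paths hitting -4: 2^5 - 30 = 2
P = 2/32 = 1/16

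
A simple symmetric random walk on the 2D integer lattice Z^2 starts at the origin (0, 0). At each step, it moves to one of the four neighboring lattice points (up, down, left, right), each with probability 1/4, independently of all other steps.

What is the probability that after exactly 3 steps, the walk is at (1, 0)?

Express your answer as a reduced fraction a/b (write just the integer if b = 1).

Answer: 9/64

Derivation:
Let h be the number of horizontal steps (so 3-h are vertical). To end at (1,0) need (h+1)/2 right-steps and ((3-h)+0)/2 up-steps.
Sum over h with 1 ≤ h ≤ 3, h ≡ 1 (mod 2), 3-h ≡ 0 (mod 2):
h=1: C(3,1)·C(1,1)·C(2,1) = 3·1·2 = 6
h=3: C(3,3)·C(3,2)·C(0,0) = 1·3·1 = 3
Total favorable: 9
Total paths: 4^3 = 64
P = 9/64 = 9/64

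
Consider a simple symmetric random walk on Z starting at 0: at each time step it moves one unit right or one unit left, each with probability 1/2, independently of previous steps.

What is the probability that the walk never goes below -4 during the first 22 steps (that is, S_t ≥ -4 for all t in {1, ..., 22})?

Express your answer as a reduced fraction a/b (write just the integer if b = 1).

Answer: 748391/1048576

Derivation:
Let f(t,s) = #length-t paths at position s with S_1..S_t all ≥ -4.
f(t,s) = f(t-1,s-1) + f(t-1,s+1) for s ≥ -4; f(t,s) = 0 for s < -4.
t=0: f(0,0)=1
t=1: f(1,-1)=1 f(1,1)=1
t=2: f(2,-2)=1 f(2,0)=2 f(2,2)=1
t=3: f(3,-3)=1 f(3,-1)=3 f(3,1)=3 f(3,3)=1
t=4: f(4,-4)=1 f(4,-2)=4 f(4,0)=6 f(4,2)=4 f(4,4)=1
t=5: f(5,-3)=5 f(5,-1)=10 f(5,1)=10 f(5,3)=5 f(5,5)=1
t=6: f(6,-4)=5 f(6,-2)=15 f(6,0)=20 f(6,2)=15 f(6,4)=6 f(6,6)=1
t=7: f(7,-3)=20 f(7,-1)=35 f(7,1)=35 f(7,3)=21 f(7,5)=7 f(7,7)=1
t=8: f(8,-4)=20 f(8,-2)=55 f(8,0)=70 f(8,2)=56 f(8,4)=28 f(8,6)=8 f(8,8)=1
t=9: f(9,-3)=75 f(9,-1)=125 f(9,1)=126 f(9,3)=84 f(9,5)=36 f(9,7)=9 f(9,9)=1
t=10: f(10,-4)=75 f(10,-2)=200 f(10,0)=251 f(10,2)=210 f(10,4)=120 f(10,6)=45 f(10,8)=10 f(10,10)=1
t=11: f(11,-3)=275 f(11,-1)=451 f(11,1)=461 f(11,3)=330 f(11,5)=165 f(11,7)=55 f(11,9)=11 f(11,11)=1
t=12: f(12,-4)=275 f(12,-2)=726 f(12,0)=912 f(12,2)=791 f(12,4)=495 f(12,6)=220 f(12,8)=66 f(12,10)=12 f(12,12)=1
t=13: f(13,-3)=1001 f(13,-1)=1638 f(13,1)=1703 f(13,3)=1286 f(13,5)=715 f(13,7)=286 f(13,9)=78 f(13,11)=13 f(13,13)=1
t=14: f(14,-4)=1001 f(14,-2)=2639 f(14,0)=3341 f(14,2)=2989 f(14,4)=2001 f(14,6)=1001 f(14,8)=364 f(14,10)=91 f(14,12)=14 f(14,14)=1
t=15: f(15,-3)=3640 f(15,-1)=5980 f(15,1)=6330 f(15,3)=4990 f(15,5)=3002 f(15,7)=1365 f(15,9)=455 f(15,11)=105 f(15,13)=15 f(15,15)=1
t=16: f(16,-4)=3640 f(16,-2)=9620 f(16,0)=12310 f(16,2)=11320 f(16,4)=7992 f(16,6)=4367 f(16,8)=1820 f(16,10)=560 f(16,12)=120 f(16,14)=16 f(16,16)=1
t=17: f(17,-3)=13260 f(17,-1)=21930 f(17,1)=23630 f(17,3)=19312 f(17,5)=12359 f(17,7)=6187 f(17,9)=2380 f(17,11)=680 f(17,13)=136 f(17,15)=17 f(17,17)=1
t=18: f(18,-4)=13260 f(18,-2)=35190 f(18,0)=45560 f(18,2)=42942 f(18,4)=31671 f(18,6)=18546 f(18,8)=8567 f(18,10)=3060 f(18,12)=816 f(18,14)=153 f(18,16)=18 f(18,18)=1
t=19: f(19,-3)=48450 f(19,-1)=80750 f(19,1)=88502 f(19,3)=74613 f(19,5)=50217 f(19,7)=27113 f(19,9)=11627 f(19,11)=3876 f(19,13)=969 f(19,15)=171 f(19,17)=19 f(19,19)=1
t=20: f(20,-4)=48450 f(20,-2)=129200 f(20,0)=169252 f(20,2)=163115 f(20,4)=124830 f(20,6)=77330 f(20,8)=38740 f(20,10)=15503 f(20,12)=4845 f(20,14)=1140 f(20,16)=190 f(20,18)=20 f(20,20)=1
t=21: f(21,-3)=177650 f(21,-1)=298452 f(21,1)=332367 f(21,3)=287945 f(21,5)=202160 f(21,7)=116070 f(21,9)=54243 f(21,11)=20348 f(21,13)=5985 f(21,15)=1330 f(21,17)=210 f(21,19)=21 f(21,21)=1
t=22: f(22,-4)=177650 f(22,-2)=476102 f(22,0)=630819 f(22,2)=620312 f(22,4)=490105 f(22,6)=318230 f(22,8)=170313 f(22,10)=74591 f(22,12)=26333 f(22,14)=7315 f(22,16)=1540 f(22,18)=231 f(22,20)=22 f(22,22)=1
Σ_s f(22,s) = 2993564
P = 2993564/4194304 = 748391/1048576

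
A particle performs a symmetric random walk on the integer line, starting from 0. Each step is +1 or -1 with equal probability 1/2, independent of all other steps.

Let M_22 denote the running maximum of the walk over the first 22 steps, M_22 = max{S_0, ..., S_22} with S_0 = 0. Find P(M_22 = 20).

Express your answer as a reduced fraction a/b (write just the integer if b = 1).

Let M_22 = max(S_0,...,S_22). Use the reflection principle: for j ≥ 1, #{paths with M_22 ≥ j} = #{S_22 ≥ j} + #{S_22 ≥ j+1}.
By reflection, #{M_22 ≥ 20} = #{S_22 ≥ 20} + #{S_22 ≥ 21} = 23 + 1 = 24.
#{M_22 ≥ 21} = #{S_22 ≥ 21} + #{S_22 ≥ 22} = 1 + 1 = 2.
#{M_22 = 20} = 24 - 2 = 22.
P(M_22 = 20) = 22/4194304 = 11/2097152

Answer: 11/2097152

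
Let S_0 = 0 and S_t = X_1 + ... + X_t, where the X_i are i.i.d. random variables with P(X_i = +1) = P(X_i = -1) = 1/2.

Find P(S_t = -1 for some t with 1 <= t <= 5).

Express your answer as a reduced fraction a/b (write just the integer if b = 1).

Answer: 11/16

Derivation:
Count via complement. Let g(t,s) = #length-t paths at position s with S_1..S_t all ≠ -1.
g(t,s) = g(t-1,s-1) + g(t-1,s+1) for s ≠ -1; g(t,-1) = 0.
t=0: g(0,0)=1
t=1: g(1,1)=1
t=2: g(2,0)=1 g(2,2)=1
t=3: g(3,1)=2 g(3,3)=1
t=4: g(4,0)=2 g(4,2)=3 g(4,4)=1
t=5: g(5,1)=5 g(5,3)=4 g(5,5)=1
Paths never hitting -1: Σ_s g(5,s) = 10
Paths hitting -1: 2^5 - 10 = 22
P = 22/32 = 11/16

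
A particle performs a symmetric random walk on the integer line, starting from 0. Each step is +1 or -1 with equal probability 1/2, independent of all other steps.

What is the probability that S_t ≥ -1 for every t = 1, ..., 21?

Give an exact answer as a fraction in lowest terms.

Let f(t,s) = #length-t paths at position s with S_1..S_t all ≥ -1.
f(t,s) = f(t-1,s-1) + f(t-1,s+1) for s ≥ -1; f(t,s) = 0 for s < -1.
t=0: f(0,0)=1
t=1: f(1,-1)=1 f(1,1)=1
t=2: f(2,0)=2 f(2,2)=1
t=3: f(3,-1)=2 f(3,1)=3 f(3,3)=1
t=4: f(4,0)=5 f(4,2)=4 f(4,4)=1
t=5: f(5,-1)=5 f(5,1)=9 f(5,3)=5 f(5,5)=1
t=6: f(6,0)=14 f(6,2)=14 f(6,4)=6 f(6,6)=1
t=7: f(7,-1)=14 f(7,1)=28 f(7,3)=20 f(7,5)=7 f(7,7)=1
t=8: f(8,0)=42 f(8,2)=48 f(8,4)=27 f(8,6)=8 f(8,8)=1
t=9: f(9,-1)=42 f(9,1)=90 f(9,3)=75 f(9,5)=35 f(9,7)=9 f(9,9)=1
t=10: f(10,0)=132 f(10,2)=165 f(10,4)=110 f(10,6)=44 f(10,8)=10 f(10,10)=1
t=11: f(11,-1)=132 f(11,1)=297 f(11,3)=275 f(11,5)=154 f(11,7)=54 f(11,9)=11 f(11,11)=1
t=12: f(12,0)=429 f(12,2)=572 f(12,4)=429 f(12,6)=208 f(12,8)=65 f(12,10)=12 f(12,12)=1
t=13: f(13,-1)=429 f(13,1)=1001 f(13,3)=1001 f(13,5)=637 f(13,7)=273 f(13,9)=77 f(13,11)=13 f(13,13)=1
t=14: f(14,0)=1430 f(14,2)=2002 f(14,4)=1638 f(14,6)=910 f(14,8)=350 f(14,10)=90 f(14,12)=14 f(14,14)=1
t=15: f(15,-1)=1430 f(15,1)=3432 f(15,3)=3640 f(15,5)=2548 f(15,7)=1260 f(15,9)=440 f(15,11)=104 f(15,13)=15 f(15,15)=1
t=16: f(16,0)=4862 f(16,2)=7072 f(16,4)=6188 f(16,6)=3808 f(16,8)=1700 f(16,10)=544 f(16,12)=119 f(16,14)=16 f(16,16)=1
t=17: f(17,-1)=4862 f(17,1)=11934 f(17,3)=13260 f(17,5)=9996 f(17,7)=5508 f(17,9)=2244 f(17,11)=663 f(17,13)=135 f(17,15)=17 f(17,17)=1
t=18: f(18,0)=16796 f(18,2)=25194 f(18,4)=23256 f(18,6)=15504 f(18,8)=7752 f(18,10)=2907 f(18,12)=798 f(18,14)=152 f(18,16)=18 f(18,18)=1
t=19: f(19,-1)=16796 f(19,1)=41990 f(19,3)=48450 f(19,5)=38760 f(19,7)=23256 f(19,9)=10659 f(19,11)=3705 f(19,13)=950 f(19,15)=170 f(19,17)=19 f(19,19)=1
t=20: f(20,0)=58786 f(20,2)=90440 f(20,4)=87210 f(20,6)=62016 f(20,8)=33915 f(20,10)=14364 f(20,12)=4655 f(20,14)=1120 f(20,16)=189 f(20,18)=20 f(20,20)=1
t=21: f(21,-1)=58786 f(21,1)=149226 f(21,3)=177650 f(21,5)=149226 f(21,7)=95931 f(21,9)=48279 f(21,11)=19019 f(21,13)=5775 f(21,15)=1309 f(21,17)=209 f(21,19)=21 f(21,21)=1
Σ_s f(21,s) = 705432
P = 705432/2097152 = 88179/262144

Answer: 88179/262144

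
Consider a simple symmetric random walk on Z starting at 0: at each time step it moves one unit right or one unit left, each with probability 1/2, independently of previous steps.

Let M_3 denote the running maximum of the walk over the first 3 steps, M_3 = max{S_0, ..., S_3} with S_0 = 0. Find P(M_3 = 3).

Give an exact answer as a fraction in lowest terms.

Answer: 1/8

Derivation:
Let M_3 = max(S_0,...,S_3). Use the reflection principle: for j ≥ 1, #{paths with M_3 ≥ j} = #{S_3 ≥ j} + #{S_3 ≥ j+1}.
By reflection, #{M_3 ≥ 3} = #{S_3 ≥ 3} + #{S_3 ≥ 4} = 1 + 0 = 1.
#{M_3 ≥ 4} = #{S_3 ≥ 4} + #{S_3 ≥ 5} = 0 + 0 = 0.
#{M_3 = 3} = 1 - 0 = 1.
P(M_3 = 3) = 1/8 = 1/8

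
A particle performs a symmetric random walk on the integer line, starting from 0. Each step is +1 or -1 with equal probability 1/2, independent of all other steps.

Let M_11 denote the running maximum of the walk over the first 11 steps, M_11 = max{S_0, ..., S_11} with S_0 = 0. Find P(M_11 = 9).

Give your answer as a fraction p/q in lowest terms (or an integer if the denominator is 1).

Let M_11 = max(S_0,...,S_11). Use the reflection principle: for j ≥ 1, #{paths with M_11 ≥ j} = #{S_11 ≥ j} + #{S_11 ≥ j+1}.
By reflection, #{M_11 ≥ 9} = #{S_11 ≥ 9} + #{S_11 ≥ 10} = 12 + 1 = 13.
#{M_11 ≥ 10} = #{S_11 ≥ 10} + #{S_11 ≥ 11} = 1 + 1 = 2.
#{M_11 = 9} = 13 - 2 = 11.
P(M_11 = 9) = 11/2048 = 11/2048

Answer: 11/2048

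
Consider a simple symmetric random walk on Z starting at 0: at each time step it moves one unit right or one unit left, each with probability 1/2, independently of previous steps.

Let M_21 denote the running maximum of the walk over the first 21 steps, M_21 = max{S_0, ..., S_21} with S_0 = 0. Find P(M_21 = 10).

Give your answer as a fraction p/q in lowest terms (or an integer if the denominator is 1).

Let M_21 = max(S_0,...,S_21). Use the reflection principle: for j ≥ 1, #{paths with M_21 ≥ j} = #{S_21 ≥ j} + #{S_21 ≥ j+1}.
By reflection, #{M_21 ≥ 10} = #{S_21 ≥ 10} + #{S_21 ≥ 11} = 27896 + 27896 = 55792.
#{M_21 ≥ 11} = #{S_21 ≥ 11} + #{S_21 ≥ 12} = 27896 + 7547 = 35443.
#{M_21 = 10} = 55792 - 35443 = 20349.
P(M_21 = 10) = 20349/2097152 = 20349/2097152

Answer: 20349/2097152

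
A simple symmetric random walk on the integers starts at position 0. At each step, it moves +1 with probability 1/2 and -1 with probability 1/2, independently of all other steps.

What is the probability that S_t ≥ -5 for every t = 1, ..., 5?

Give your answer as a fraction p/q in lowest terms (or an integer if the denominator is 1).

Let f(t,s) = #length-t paths at position s with S_1..S_t all ≥ -5.
f(t,s) = f(t-1,s-1) + f(t-1,s+1) for s ≥ -5; f(t,s) = 0 for s < -5.
t=0: f(0,0)=1
t=1: f(1,-1)=1 f(1,1)=1
t=2: f(2,-2)=1 f(2,0)=2 f(2,2)=1
t=3: f(3,-3)=1 f(3,-1)=3 f(3,1)=3 f(3,3)=1
t=4: f(4,-4)=1 f(4,-2)=4 f(4,0)=6 f(4,2)=4 f(4,4)=1
t=5: f(5,-5)=1 f(5,-3)=5 f(5,-1)=10 f(5,1)=10 f(5,3)=5 f(5,5)=1
Σ_s f(5,s) = 32
P = 32/32 = 1

Answer: 1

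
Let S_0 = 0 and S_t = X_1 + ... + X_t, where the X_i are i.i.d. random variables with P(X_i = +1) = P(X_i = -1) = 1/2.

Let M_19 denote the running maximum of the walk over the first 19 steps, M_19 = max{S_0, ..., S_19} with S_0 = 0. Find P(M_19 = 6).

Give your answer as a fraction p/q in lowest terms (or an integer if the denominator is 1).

Answer: 6783/131072

Derivation:
Let M_19 = max(S_0,...,S_19). Use the reflection principle: for j ≥ 1, #{paths with M_19 ≥ j} = #{S_19 ≥ j} + #{S_19 ≥ j+1}.
By reflection, #{M_19 ≥ 6} = #{S_19 ≥ 6} + #{S_19 ≥ 7} = 43796 + 43796 = 87592.
#{M_19 ≥ 7} = #{S_19 ≥ 7} + #{S_19 ≥ 8} = 43796 + 16664 = 60460.
#{M_19 = 6} = 87592 - 60460 = 27132.
P(M_19 = 6) = 27132/524288 = 6783/131072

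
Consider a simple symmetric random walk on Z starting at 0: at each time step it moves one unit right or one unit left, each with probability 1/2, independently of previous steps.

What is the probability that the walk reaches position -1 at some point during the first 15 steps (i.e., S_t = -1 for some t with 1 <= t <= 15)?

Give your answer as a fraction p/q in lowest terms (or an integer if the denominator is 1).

Count via complement. Let g(t,s) = #length-t paths at position s with S_1..S_t all ≠ -1.
g(t,s) = g(t-1,s-1) + g(t-1,s+1) for s ≠ -1; g(t,-1) = 0.
t=0: g(0,0)=1
t=1: g(1,1)=1
t=2: g(2,0)=1 g(2,2)=1
t=3: g(3,1)=2 g(3,3)=1
t=4: g(4,0)=2 g(4,2)=3 g(4,4)=1
t=5: g(5,1)=5 g(5,3)=4 g(5,5)=1
t=6: g(6,0)=5 g(6,2)=9 g(6,4)=5 g(6,6)=1
t=7: g(7,1)=14 g(7,3)=14 g(7,5)=6 g(7,7)=1
t=8: g(8,0)=14 g(8,2)=28 g(8,4)=20 g(8,6)=7 g(8,8)=1
t=9: g(9,1)=42 g(9,3)=48 g(9,5)=27 g(9,7)=8 g(9,9)=1
t=10: g(10,0)=42 g(10,2)=90 g(10,4)=75 g(10,6)=35 g(10,8)=9 g(10,10)=1
t=11: g(11,1)=132 g(11,3)=165 g(11,5)=110 g(11,7)=44 g(11,9)=10 g(11,11)=1
t=12: g(12,0)=132 g(12,2)=297 g(12,4)=275 g(12,6)=154 g(12,8)=54 g(12,10)=11 g(12,12)=1
t=13: g(13,1)=429 g(13,3)=572 g(13,5)=429 g(13,7)=208 g(13,9)=65 g(13,11)=12 g(13,13)=1
t=14: g(14,0)=429 g(14,2)=1001 g(14,4)=1001 g(14,6)=637 g(14,8)=273 g(14,10)=77 g(14,12)=13 g(14,14)=1
t=15: g(15,1)=1430 g(15,3)=2002 g(15,5)=1638 g(15,7)=910 g(15,9)=350 g(15,11)=90 g(15,13)=14 g(15,15)=1
Paths never hitting -1: Σ_s g(15,s) = 6435
Paths hitting -1: 2^15 - 6435 = 26333
P = 26333/32768 = 26333/32768

Answer: 26333/32768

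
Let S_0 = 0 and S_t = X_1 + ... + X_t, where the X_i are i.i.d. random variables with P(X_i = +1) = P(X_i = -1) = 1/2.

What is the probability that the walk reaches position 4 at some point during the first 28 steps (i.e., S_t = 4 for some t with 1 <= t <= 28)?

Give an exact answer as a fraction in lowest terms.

Count via complement. Let g(t,s) = #length-t paths at position s with S_1..S_t all ≠ 4.
g(t,s) = g(t-1,s-1) + g(t-1,s+1) for s ≠ 4; g(t,4) = 0.
t=0: g(0,0)=1
t=1: g(1,-1)=1 g(1,1)=1
t=2: g(2,-2)=1 g(2,0)=2 g(2,2)=1
t=3: g(3,-3)=1 g(3,-1)=3 g(3,1)=3 g(3,3)=1
t=4: g(4,-4)=1 g(4,-2)=4 g(4,0)=6 g(4,2)=4
t=5: g(5,-5)=1 g(5,-3)=5 g(5,-1)=10 g(5,1)=10 g(5,3)=4
t=6: g(6,-6)=1 g(6,-4)=6 g(6,-2)=15 g(6,0)=20 g(6,2)=14
t=7: g(7,-7)=1 g(7,-5)=7 g(7,-3)=21 g(7,-1)=35 g(7,1)=34 g(7,3)=14
t=8: g(8,-8)=1 g(8,-6)=8 g(8,-4)=28 g(8,-2)=56 g(8,0)=69 g(8,2)=48
t=9: g(9,-9)=1 g(9,-7)=9 g(9,-5)=36 g(9,-3)=84 g(9,-1)=125 g(9,1)=117 g(9,3)=48
t=10: g(10,-10)=1 g(10,-8)=10 g(10,-6)=45 g(10,-4)=120 g(10,-2)=209 g(10,0)=242 g(10,2)=165
t=11: g(11,-11)=1 g(11,-9)=11 g(11,-7)=55 g(11,-5)=165 g(11,-3)=329 g(11,-1)=451 g(11,1)=407 g(11,3)=165
t=12: g(12,-12)=1 g(12,-10)=12 g(12,-8)=66 g(12,-6)=220 g(12,-4)=494 g(12,-2)=780 g(12,0)=858 g(12,2)=572
t=13: g(13,-13)=1 g(13,-11)=13 g(13,-9)=78 g(13,-7)=286 g(13,-5)=714 g(13,-3)=1274 g(13,-1)=1638 g(13,1)=1430 g(13,3)=572
t=14: g(14,-14)=1 g(14,-12)=14 g(14,-10)=91 g(14,-8)=364 g(14,-6)=1000 g(14,-4)=1988 g(14,-2)=2912 g(14,0)=3068 g(14,2)=2002
t=15: g(15,-15)=1 g(15,-13)=15 g(15,-11)=105 g(15,-9)=455 g(15,-7)=1364 g(15,-5)=2988 g(15,-3)=4900 g(15,-1)=5980 g(15,1)=5070 g(15,3)=2002
t=16: g(16,-16)=1 g(16,-14)=16 g(16,-12)=120 g(16,-10)=560 g(16,-8)=1819 g(16,-6)=4352 g(16,-4)=7888 g(16,-2)=10880 g(16,0)=11050 g(16,2)=7072
t=17: g(17,-17)=1 g(17,-15)=17 g(17,-13)=136 g(17,-11)=680 g(17,-9)=2379 g(17,-7)=6171 g(17,-5)=12240 g(17,-3)=18768 g(17,-1)=21930 g(17,1)=18122 g(17,3)=7072
t=18: g(18,-18)=1 g(18,-16)=18 g(18,-14)=153 g(18,-12)=816 g(18,-10)=3059 g(18,-8)=8550 g(18,-6)=18411 g(18,-4)=31008 g(18,-2)=40698 g(18,0)=40052 g(18,2)=25194
t=19: g(19,-19)=1 g(19,-17)=19 g(19,-15)=171 g(19,-13)=969 g(19,-11)=3875 g(19,-9)=11609 g(19,-7)=26961 g(19,-5)=49419 g(19,-3)=71706 g(19,-1)=80750 g(19,1)=65246 g(19,3)=25194
t=20: g(20,-20)=1 g(20,-18)=20 g(20,-16)=190 g(20,-14)=1140 g(20,-12)=4844 g(20,-10)=15484 g(20,-8)=38570 g(20,-6)=76380 g(20,-4)=121125 g(20,-2)=152456 g(20,0)=145996 g(20,2)=90440
t=21: g(21,-21)=1 g(21,-19)=21 g(21,-17)=210 g(21,-15)=1330 g(21,-13)=5984 g(21,-11)=20328 g(21,-9)=54054 g(21,-7)=114950 g(21,-5)=197505 g(21,-3)=273581 g(21,-1)=298452 g(21,1)=236436 g(21,3)=90440
t=22: g(22,-22)=1 g(22,-20)=22 g(22,-18)=231 g(22,-16)=1540 g(22,-14)=7314 g(22,-12)=26312 g(22,-10)=74382 g(22,-8)=169004 g(22,-6)=312455 g(22,-4)=471086 g(22,-2)=572033 g(22,0)=534888 g(22,2)=326876
t=23: g(23,-23)=1 g(23,-21)=23 g(23,-19)=253 g(23,-17)=1771 g(23,-15)=8854 g(23,-13)=33626 g(23,-11)=100694 g(23,-9)=243386 g(23,-7)=481459 g(23,-5)=783541 g(23,-3)=1043119 g(23,-1)=1106921 g(23,1)=861764 g(23,3)=326876
t=24: g(24,-24)=1 g(24,-22)=24 g(24,-20)=276 g(24,-18)=2024 g(24,-16)=10625 g(24,-14)=42480 g(24,-12)=134320 g(24,-10)=344080 g(24,-8)=724845 g(24,-6)=1265000 g(24,-4)=1826660 g(24,-2)=2150040 g(24,0)=1968685 g(24,2)=1188640
t=25: g(25,-25)=1 g(25,-23)=25 g(25,-21)=300 g(25,-19)=2300 g(25,-17)=12649 g(25,-15)=53105 g(25,-13)=176800 g(25,-11)=478400 g(25,-9)=1068925 g(25,-7)=1989845 g(25,-5)=3091660 g(25,-3)=3976700 g(25,-1)=4118725 g(25,1)=3157325 g(25,3)=1188640
t=26: g(26,-26)=1 g(26,-24)=26 g(26,-22)=325 g(26,-20)=2600 g(26,-18)=14949 g(26,-16)=65754 g(26,-14)=229905 g(26,-12)=655200 g(26,-10)=1547325 g(26,-8)=3058770 g(26,-6)=5081505 g(26,-4)=7068360 g(26,-2)=8095425 g(26,0)=7276050 g(26,2)=4345965
t=27: g(27,-27)=1 g(27,-25)=27 g(27,-23)=351 g(27,-21)=2925 g(27,-19)=17549 g(27,-17)=80703 g(27,-15)=295659 g(27,-13)=885105 g(27,-11)=2202525 g(27,-9)=4606095 g(27,-7)=8140275 g(27,-5)=12149865 g(27,-3)=15163785 g(27,-1)=15371475 g(27,1)=11622015 g(27,3)=4345965
t=28: g(28,-28)=1 g(28,-26)=28 g(28,-24)=378 g(28,-22)=3276 g(28,-20)=20474 g(28,-18)=98252 g(28,-16)=376362 g(28,-14)=1180764 g(28,-12)=3087630 g(28,-10)=6808620 g(28,-8)=12746370 g(28,-6)=20290140 g(28,-4)=27313650 g(28,-2)=30535260 g(28,0)=26993490 g(28,2)=15967980
Paths never hitting 4: Σ_s g(28,s) = 145422675
Paths hitting 4: 2^28 - 145422675 = 123012781
P = 123012781/268435456 = 123012781/268435456

Answer: 123012781/268435456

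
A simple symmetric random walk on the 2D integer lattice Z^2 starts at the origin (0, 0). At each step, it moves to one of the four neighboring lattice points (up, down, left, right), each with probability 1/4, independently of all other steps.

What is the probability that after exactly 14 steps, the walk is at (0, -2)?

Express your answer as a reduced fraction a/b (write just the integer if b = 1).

Answer: 9018009/268435456

Derivation:
Let h be the number of horizontal steps (so 14-h are vertical). To end at (0,-2) need (h+0)/2 right-steps and ((14-h)-2)/2 up-steps.
Sum over h with 0 ≤ h ≤ 12, h ≡ 0 (mod 2), 14-h ≡ 0 (mod 2):
h=0: C(14,0)·C(0,0)·C(14,6) = 1·1·3003 = 3003
h=2: C(14,2)·C(2,1)·C(12,5) = 91·2·792 = 144144
h=4: C(14,4)·C(4,2)·C(10,4) = 1001·6·210 = 1261260
h=6: C(14,6)·C(6,3)·C(8,3) = 3003·20·56 = 3363360
h=8: C(14,8)·C(8,4)·C(6,2) = 3003·70·15 = 3153150
h=10: C(14,10)·C(10,5)·C(4,1) = 1001·252·4 = 1009008
h=12: C(14,12)·C(12,6)·C(2,0) = 91·924·1 = 84084
Total favorable: 9018009
Total paths: 4^14 = 268435456
P = 9018009/268435456 = 9018009/268435456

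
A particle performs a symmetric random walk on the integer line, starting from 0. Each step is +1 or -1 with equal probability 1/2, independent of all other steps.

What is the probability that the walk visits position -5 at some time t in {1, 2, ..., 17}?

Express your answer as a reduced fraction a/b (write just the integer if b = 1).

Count via complement. Let g(t,s) = #length-t paths at position s with S_1..S_t all ≠ -5.
g(t,s) = g(t-1,s-1) + g(t-1,s+1) for s ≠ -5; g(t,-5) = 0.
t=0: g(0,0)=1
t=1: g(1,-1)=1 g(1,1)=1
t=2: g(2,-2)=1 g(2,0)=2 g(2,2)=1
t=3: g(3,-3)=1 g(3,-1)=3 g(3,1)=3 g(3,3)=1
t=4: g(4,-4)=1 g(4,-2)=4 g(4,0)=6 g(4,2)=4 g(4,4)=1
t=5: g(5,-3)=5 g(5,-1)=10 g(5,1)=10 g(5,3)=5 g(5,5)=1
t=6: g(6,-4)=5 g(6,-2)=15 g(6,0)=20 g(6,2)=15 g(6,4)=6 g(6,6)=1
t=7: g(7,-3)=20 g(7,-1)=35 g(7,1)=35 g(7,3)=21 g(7,5)=7 g(7,7)=1
t=8: g(8,-4)=20 g(8,-2)=55 g(8,0)=70 g(8,2)=56 g(8,4)=28 g(8,6)=8 g(8,8)=1
t=9: g(9,-3)=75 g(9,-1)=125 g(9,1)=126 g(9,3)=84 g(9,5)=36 g(9,7)=9 g(9,9)=1
t=10: g(10,-4)=75 g(10,-2)=200 g(10,0)=251 g(10,2)=210 g(10,4)=120 g(10,6)=45 g(10,8)=10 g(10,10)=1
t=11: g(11,-3)=275 g(11,-1)=451 g(11,1)=461 g(11,3)=330 g(11,5)=165 g(11,7)=55 g(11,9)=11 g(11,11)=1
t=12: g(12,-4)=275 g(12,-2)=726 g(12,0)=912 g(12,2)=791 g(12,4)=495 g(12,6)=220 g(12,8)=66 g(12,10)=12 g(12,12)=1
t=13: g(13,-3)=1001 g(13,-1)=1638 g(13,1)=1703 g(13,3)=1286 g(13,5)=715 g(13,7)=286 g(13,9)=78 g(13,11)=13 g(13,13)=1
t=14: g(14,-4)=1001 g(14,-2)=2639 g(14,0)=3341 g(14,2)=2989 g(14,4)=2001 g(14,6)=1001 g(14,8)=364 g(14,10)=91 g(14,12)=14 g(14,14)=1
t=15: g(15,-3)=3640 g(15,-1)=5980 g(15,1)=6330 g(15,3)=4990 g(15,5)=3002 g(15,7)=1365 g(15,9)=455 g(15,11)=105 g(15,13)=15 g(15,15)=1
t=16: g(16,-4)=3640 g(16,-2)=9620 g(16,0)=12310 g(16,2)=11320 g(16,4)=7992 g(16,6)=4367 g(16,8)=1820 g(16,10)=560 g(16,12)=120 g(16,14)=16 g(16,16)=1
t=17: g(17,-3)=13260 g(17,-1)=21930 g(17,1)=23630 g(17,3)=19312 g(17,5)=12359 g(17,7)=6187 g(17,9)=2380 g(17,11)=680 g(17,13)=136 g(17,15)=17 g(17,17)=1
Paths never hitting -5: Σ_s g(17,s) = 99892
Paths hitting -5: 2^17 - 99892 = 31180
P = 31180/131072 = 7795/32768

Answer: 7795/32768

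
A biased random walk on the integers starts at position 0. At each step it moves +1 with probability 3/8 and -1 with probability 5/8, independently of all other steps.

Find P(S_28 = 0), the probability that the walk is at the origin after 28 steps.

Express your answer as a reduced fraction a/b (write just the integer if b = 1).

Answer: 146390117023773193359375/2417851639229258349412352

Derivation:
To be at 0 after 28 steps: need exactly 14 steps of +1 and 14 of -1.
Number of such sequences: C(28,14) = 40116600
Each has probability (3/8)^14 · (5/8)^14 = 29192926025390625/19342813113834066795298816
P = 40116600 · 29192926025390625/19342813113834066795298816 = 146390117023773193359375/2417851639229258349412352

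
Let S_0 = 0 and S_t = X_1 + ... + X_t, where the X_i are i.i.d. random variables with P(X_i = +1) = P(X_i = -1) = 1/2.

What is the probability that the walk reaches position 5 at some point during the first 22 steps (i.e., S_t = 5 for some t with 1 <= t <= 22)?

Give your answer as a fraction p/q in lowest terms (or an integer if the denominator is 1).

Answer: 300185/1048576

Derivation:
Count via complement. Let g(t,s) = #length-t paths at position s with S_1..S_t all ≠ 5.
g(t,s) = g(t-1,s-1) + g(t-1,s+1) for s ≠ 5; g(t,5) = 0.
t=0: g(0,0)=1
t=1: g(1,-1)=1 g(1,1)=1
t=2: g(2,-2)=1 g(2,0)=2 g(2,2)=1
t=3: g(3,-3)=1 g(3,-1)=3 g(3,1)=3 g(3,3)=1
t=4: g(4,-4)=1 g(4,-2)=4 g(4,0)=6 g(4,2)=4 g(4,4)=1
t=5: g(5,-5)=1 g(5,-3)=5 g(5,-1)=10 g(5,1)=10 g(5,3)=5
t=6: g(6,-6)=1 g(6,-4)=6 g(6,-2)=15 g(6,0)=20 g(6,2)=15 g(6,4)=5
t=7: g(7,-7)=1 g(7,-5)=7 g(7,-3)=21 g(7,-1)=35 g(7,1)=35 g(7,3)=20
t=8: g(8,-8)=1 g(8,-6)=8 g(8,-4)=28 g(8,-2)=56 g(8,0)=70 g(8,2)=55 g(8,4)=20
t=9: g(9,-9)=1 g(9,-7)=9 g(9,-5)=36 g(9,-3)=84 g(9,-1)=126 g(9,1)=125 g(9,3)=75
t=10: g(10,-10)=1 g(10,-8)=10 g(10,-6)=45 g(10,-4)=120 g(10,-2)=210 g(10,0)=251 g(10,2)=200 g(10,4)=75
t=11: g(11,-11)=1 g(11,-9)=11 g(11,-7)=55 g(11,-5)=165 g(11,-3)=330 g(11,-1)=461 g(11,1)=451 g(11,3)=275
t=12: g(12,-12)=1 g(12,-10)=12 g(12,-8)=66 g(12,-6)=220 g(12,-4)=495 g(12,-2)=791 g(12,0)=912 g(12,2)=726 g(12,4)=275
t=13: g(13,-13)=1 g(13,-11)=13 g(13,-9)=78 g(13,-7)=286 g(13,-5)=715 g(13,-3)=1286 g(13,-1)=1703 g(13,1)=1638 g(13,3)=1001
t=14: g(14,-14)=1 g(14,-12)=14 g(14,-10)=91 g(14,-8)=364 g(14,-6)=1001 g(14,-4)=2001 g(14,-2)=2989 g(14,0)=3341 g(14,2)=2639 g(14,4)=1001
t=15: g(15,-15)=1 g(15,-13)=15 g(15,-11)=105 g(15,-9)=455 g(15,-7)=1365 g(15,-5)=3002 g(15,-3)=4990 g(15,-1)=6330 g(15,1)=5980 g(15,3)=3640
t=16: g(16,-16)=1 g(16,-14)=16 g(16,-12)=120 g(16,-10)=560 g(16,-8)=1820 g(16,-6)=4367 g(16,-4)=7992 g(16,-2)=11320 g(16,0)=12310 g(16,2)=9620 g(16,4)=3640
t=17: g(17,-17)=1 g(17,-15)=17 g(17,-13)=136 g(17,-11)=680 g(17,-9)=2380 g(17,-7)=6187 g(17,-5)=12359 g(17,-3)=19312 g(17,-1)=23630 g(17,1)=21930 g(17,3)=13260
t=18: g(18,-18)=1 g(18,-16)=18 g(18,-14)=153 g(18,-12)=816 g(18,-10)=3060 g(18,-8)=8567 g(18,-6)=18546 g(18,-4)=31671 g(18,-2)=42942 g(18,0)=45560 g(18,2)=35190 g(18,4)=13260
t=19: g(19,-19)=1 g(19,-17)=19 g(19,-15)=171 g(19,-13)=969 g(19,-11)=3876 g(19,-9)=11627 g(19,-7)=27113 g(19,-5)=50217 g(19,-3)=74613 g(19,-1)=88502 g(19,1)=80750 g(19,3)=48450
t=20: g(20,-20)=1 g(20,-18)=20 g(20,-16)=190 g(20,-14)=1140 g(20,-12)=4845 g(20,-10)=15503 g(20,-8)=38740 g(20,-6)=77330 g(20,-4)=124830 g(20,-2)=163115 g(20,0)=169252 g(20,2)=129200 g(20,4)=48450
t=21: g(21,-21)=1 g(21,-19)=21 g(21,-17)=210 g(21,-15)=1330 g(21,-13)=5985 g(21,-11)=20348 g(21,-9)=54243 g(21,-7)=116070 g(21,-5)=202160 g(21,-3)=287945 g(21,-1)=332367 g(21,1)=298452 g(21,3)=177650
t=22: g(22,-22)=1 g(22,-20)=22 g(22,-18)=231 g(22,-16)=1540 g(22,-14)=7315 g(22,-12)=26333 g(22,-10)=74591 g(22,-8)=170313 g(22,-6)=318230 g(22,-4)=490105 g(22,-2)=620312 g(22,0)=630819 g(22,2)=476102 g(22,4)=177650
Paths never hitting 5: Σ_s g(22,s) = 2993564
Paths hitting 5: 2^22 - 2993564 = 1200740
P = 1200740/4194304 = 300185/1048576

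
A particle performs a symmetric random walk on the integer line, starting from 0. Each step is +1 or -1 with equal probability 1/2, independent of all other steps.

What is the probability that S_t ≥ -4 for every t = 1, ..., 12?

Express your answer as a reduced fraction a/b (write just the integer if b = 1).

Let f(t,s) = #length-t paths at position s with S_1..S_t all ≥ -4.
f(t,s) = f(t-1,s-1) + f(t-1,s+1) for s ≥ -4; f(t,s) = 0 for s < -4.
t=0: f(0,0)=1
t=1: f(1,-1)=1 f(1,1)=1
t=2: f(2,-2)=1 f(2,0)=2 f(2,2)=1
t=3: f(3,-3)=1 f(3,-1)=3 f(3,1)=3 f(3,3)=1
t=4: f(4,-4)=1 f(4,-2)=4 f(4,0)=6 f(4,2)=4 f(4,4)=1
t=5: f(5,-3)=5 f(5,-1)=10 f(5,1)=10 f(5,3)=5 f(5,5)=1
t=6: f(6,-4)=5 f(6,-2)=15 f(6,0)=20 f(6,2)=15 f(6,4)=6 f(6,6)=1
t=7: f(7,-3)=20 f(7,-1)=35 f(7,1)=35 f(7,3)=21 f(7,5)=7 f(7,7)=1
t=8: f(8,-4)=20 f(8,-2)=55 f(8,0)=70 f(8,2)=56 f(8,4)=28 f(8,6)=8 f(8,8)=1
t=9: f(9,-3)=75 f(9,-1)=125 f(9,1)=126 f(9,3)=84 f(9,5)=36 f(9,7)=9 f(9,9)=1
t=10: f(10,-4)=75 f(10,-2)=200 f(10,0)=251 f(10,2)=210 f(10,4)=120 f(10,6)=45 f(10,8)=10 f(10,10)=1
t=11: f(11,-3)=275 f(11,-1)=451 f(11,1)=461 f(11,3)=330 f(11,5)=165 f(11,7)=55 f(11,9)=11 f(11,11)=1
t=12: f(12,-4)=275 f(12,-2)=726 f(12,0)=912 f(12,2)=791 f(12,4)=495 f(12,6)=220 f(12,8)=66 f(12,10)=12 f(12,12)=1
Σ_s f(12,s) = 3498
P = 3498/4096 = 1749/2048

Answer: 1749/2048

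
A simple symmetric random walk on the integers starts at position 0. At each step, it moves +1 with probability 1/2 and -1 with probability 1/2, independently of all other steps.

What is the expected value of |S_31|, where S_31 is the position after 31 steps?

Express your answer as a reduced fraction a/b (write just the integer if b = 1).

S_31 takes values m ≡ 1 (mod 2) with |m| ≤ 31; P(S_31=m) = C(31,(31+m)/2)/2^31.
Total paths: 2^31 = 2147483648
Distribution: P(S=-31)=1/2147483648, P(S=-29)=31/2147483648, P(S=-27)=465/2147483648, P(S=-25)=4495/2147483648, P(S=-23)=31465/2147483648, P(S=-21)=169911/2147483648, P(S=-19)=736281/2147483648, P(S=-17)=2629575/2147483648, P(S=-15)=7888725/2147483648, P(S=-13)=20160075/2147483648, P(S=-11)=44352165/2147483648, P(S=-9)=84672315/2147483648, P(S=-7)=141120525/2147483648, P(S=-5)=206253075/2147483648, P(S=-3)=265182525/2147483648, P(S=-1)=300540195/2147483648, P(S=1)=300540195/2147483648, P(S=3)=265182525/2147483648, P(S=5)=206253075/2147483648, P(S=7)=141120525/2147483648, P(S=9)=84672315/2147483648, P(S=11)=44352165/2147483648, P(S=13)=20160075/2147483648, P(S=15)=7888725/2147483648, P(S=17)=2629575/2147483648, P(S=19)=736281/2147483648, P(S=21)=169911/2147483648, P(S=23)=31465/2147483648, P(S=25)=4495/2147483648, P(S=27)=465/2147483648, P(S=29)=31/2147483648, P(S=31)=1/2147483648
E[|S_31|] = Σ_m |m|·P(S_31=m) = 9617286240/2147483648 = 300540195/67108864

Answer: 300540195/67108864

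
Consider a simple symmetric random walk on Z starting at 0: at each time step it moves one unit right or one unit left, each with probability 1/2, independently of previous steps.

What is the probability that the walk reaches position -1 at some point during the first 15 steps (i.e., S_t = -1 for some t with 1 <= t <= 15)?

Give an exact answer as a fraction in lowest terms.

Answer: 26333/32768

Derivation:
Count via complement. Let g(t,s) = #length-t paths at position s with S_1..S_t all ≠ -1.
g(t,s) = g(t-1,s-1) + g(t-1,s+1) for s ≠ -1; g(t,-1) = 0.
t=0: g(0,0)=1
t=1: g(1,1)=1
t=2: g(2,0)=1 g(2,2)=1
t=3: g(3,1)=2 g(3,3)=1
t=4: g(4,0)=2 g(4,2)=3 g(4,4)=1
t=5: g(5,1)=5 g(5,3)=4 g(5,5)=1
t=6: g(6,0)=5 g(6,2)=9 g(6,4)=5 g(6,6)=1
t=7: g(7,1)=14 g(7,3)=14 g(7,5)=6 g(7,7)=1
t=8: g(8,0)=14 g(8,2)=28 g(8,4)=20 g(8,6)=7 g(8,8)=1
t=9: g(9,1)=42 g(9,3)=48 g(9,5)=27 g(9,7)=8 g(9,9)=1
t=10: g(10,0)=42 g(10,2)=90 g(10,4)=75 g(10,6)=35 g(10,8)=9 g(10,10)=1
t=11: g(11,1)=132 g(11,3)=165 g(11,5)=110 g(11,7)=44 g(11,9)=10 g(11,11)=1
t=12: g(12,0)=132 g(12,2)=297 g(12,4)=275 g(12,6)=154 g(12,8)=54 g(12,10)=11 g(12,12)=1
t=13: g(13,1)=429 g(13,3)=572 g(13,5)=429 g(13,7)=208 g(13,9)=65 g(13,11)=12 g(13,13)=1
t=14: g(14,0)=429 g(14,2)=1001 g(14,4)=1001 g(14,6)=637 g(14,8)=273 g(14,10)=77 g(14,12)=13 g(14,14)=1
t=15: g(15,1)=1430 g(15,3)=2002 g(15,5)=1638 g(15,7)=910 g(15,9)=350 g(15,11)=90 g(15,13)=14 g(15,15)=1
Paths never hitting -1: Σ_s g(15,s) = 6435
Paths hitting -1: 2^15 - 6435 = 26333
P = 26333/32768 = 26333/32768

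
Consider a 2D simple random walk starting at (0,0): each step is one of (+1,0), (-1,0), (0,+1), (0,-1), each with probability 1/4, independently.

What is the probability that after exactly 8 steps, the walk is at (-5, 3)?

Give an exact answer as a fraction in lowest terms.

Answer: 7/8192

Derivation:
Let h be the number of horizontal steps (so 8-h are vertical). To end at (-5,3) need (h-5)/2 right-steps and ((8-h)+3)/2 up-steps.
Sum over h with 5 ≤ h ≤ 5, h ≡ 1 (mod 2), 8-h ≡ 1 (mod 2):
h=5: C(8,5)·C(5,0)·C(3,3) = 56·1·1 = 56
Total favorable: 56
Total paths: 4^8 = 65536
P = 56/65536 = 7/8192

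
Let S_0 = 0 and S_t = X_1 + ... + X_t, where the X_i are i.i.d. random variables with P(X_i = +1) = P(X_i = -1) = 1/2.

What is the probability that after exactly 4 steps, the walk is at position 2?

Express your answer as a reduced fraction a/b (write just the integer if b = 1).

To reach position 2 after 4 steps: need 3 steps of +1 and 1 of -1.
Favorable paths: C(4,3) = 4
Total paths: 2^4 = 16
P = 4/16 = 1/4

Answer: 1/4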